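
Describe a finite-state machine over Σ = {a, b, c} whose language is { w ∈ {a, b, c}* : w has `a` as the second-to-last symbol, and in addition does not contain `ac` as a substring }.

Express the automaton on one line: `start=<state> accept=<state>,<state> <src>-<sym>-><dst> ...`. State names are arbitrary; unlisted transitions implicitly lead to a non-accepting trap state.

Build one automaton per condition and run them in lockstep. One (13 states) tracks the last 2 symbols read; the other (3 states) tracks partial matches of the forbidden pattern `ac`. Each combined state is a pair, one component from each; accept when both components accept.
21 states suffice.
          a    b    c  
>  s0     s1   s2   s3 
   s1     s4   s5   s6 
   s2     s7   s8   s9 
   s3    s10  s11  s12 
 * s4     s4   s5   s6 
 * s5     s7   s8   s9 
   s6    s13  s14  s15 
   s7     s4   s5   s6 
   s8     s7   s8   s9 
   s9    s10  s11  s12 
   s10    s4   s5   s6 
   s11    s7   s8   s9 
   s12   s10  s11  s12 
   s13   s16  s17   s6 
   s14   s18  s19  s20 
   s15   s13  s14  s15 
   s16   s16  s17   s6 
   s17   s18  s19  s20 
   s18   s16  s17   s6 
   s19   s18  s19  s20 
   s20   s13  s14  s15 
(> = start, * = accepting)

start=s0 accept=s4,s5 s0-a->s1 s0-b->s2 s0-c->s3 s1-a->s4 s1-b->s5 s1-c->s6 s2-a->s7 s2-b->s8 s2-c->s9 s3-a->s10 s3-b->s11 s3-c->s12 s4-a->s4 s4-b->s5 s4-c->s6 s5-a->s7 s5-b->s8 s5-c->s9 s6-a->s13 s6-b->s14 s6-c->s15 s7-a->s4 s7-b->s5 s7-c->s6 s8-a->s7 s8-b->s8 s8-c->s9 s9-a->s10 s9-b->s11 s9-c->s12 s10-a->s4 s10-b->s5 s10-c->s6 s11-a->s7 s11-b->s8 s11-c->s9 s12-a->s10 s12-b->s11 s12-c->s12 s13-a->s16 s13-b->s17 s13-c->s6 s14-a->s18 s14-b->s19 s14-c->s20 s15-a->s13 s15-b->s14 s15-c->s15 s16-a->s16 s16-b->s17 s16-c->s6 s17-a->s18 s17-b->s19 s17-c->s20 s18-a->s16 s18-b->s17 s18-c->s6 s19-a->s18 s19-b->s19 s19-c->s20 s20-a->s13 s20-b->s14 s20-c->s15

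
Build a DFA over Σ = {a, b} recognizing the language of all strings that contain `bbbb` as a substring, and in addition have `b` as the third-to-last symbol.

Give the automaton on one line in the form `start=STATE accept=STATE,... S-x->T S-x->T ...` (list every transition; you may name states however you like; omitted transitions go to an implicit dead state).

Run two small machines in parallel and take their product. The first has 5 states tracking whether and how much of `bbbb` has been seen; the second has 15 states tracking the last 3 symbols read. A product state is a pair (one from each), accepting exactly when both do. After merging equivalent states the machine shrinks.
12 states suffice.
          a    b  
>  s0     s0   s1 
   s1     s0   s2 
   s2     s0   s3 
   s3     s0   s4 
 * s4     s5   s4 
 * s5     s6   s7 
 * s6     s8   s9 
 * s7    s10  s11 
   s8     s8   s9 
   s9    s10  s11 
   s10    s6   s7 
   s11    s5   s4 
(> = start, * = accepting)

start=s0 accept=s4,s5,s6,s7 s0-a->s0 s0-b->s1 s1-a->s0 s1-b->s2 s2-a->s0 s2-b->s3 s3-a->s0 s3-b->s4 s4-a->s5 s4-b->s4 s5-a->s6 s5-b->s7 s6-a->s8 s6-b->s9 s7-a->s10 s7-b->s11 s8-a->s8 s8-b->s9 s9-a->s10 s9-b->s11 s10-a->s6 s10-b->s7 s11-a->s5 s11-b->s4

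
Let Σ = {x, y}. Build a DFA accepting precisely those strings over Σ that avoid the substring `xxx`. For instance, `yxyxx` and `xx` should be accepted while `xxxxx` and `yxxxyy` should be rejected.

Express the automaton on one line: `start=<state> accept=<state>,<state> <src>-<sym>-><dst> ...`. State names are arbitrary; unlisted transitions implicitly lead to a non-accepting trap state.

start=A accept=A,B,C A-x->B A-y->A B-x->C B-y->A C-x->D C-y->A D-x->D D-y->D

Track partial matches of the forbidden pattern `xxx`. State D is a dead state reached once `xxx` has occurred; every other state accepts. A means no part of `xxx` is currently matched.
With 4 states:
       x  y 
>* A   B  A 
 * B   C  A 
 * C   D  A 
   D   D  D 
(> = start, * = accepting)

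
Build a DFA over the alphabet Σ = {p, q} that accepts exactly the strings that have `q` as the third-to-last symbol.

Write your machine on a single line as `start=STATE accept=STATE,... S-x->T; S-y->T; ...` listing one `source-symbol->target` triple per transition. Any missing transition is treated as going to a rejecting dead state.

Because acceptance depends on a position counted from the end, the machine has to buffer the most recent 3 symbols. Make each state the string of the last up-to-3 symbols read; on input `x` shift the window left and append `x`. Accept when the buffered window has length 3 and begins with `q`.
With 15 states:
          p    q  
>  s0     s1   s2 
   s1     s3   s4 
   s2     s5   s6 
   s3     s7   s8 
   s4     s9  s10 
   s5    s11  s12 
   s6    s13  s14 
   s7     s7   s8 
   s8     s9  s10 
   s9    s11  s12 
   s10   s13  s14 
 * s11    s7   s8 
 * s12    s9  s10 
 * s13   s11  s12 
 * s14   s13  s14 
(> = start, * = accepting)

start=s0; accept=s11,s12,s13,s14; s0-p->s1; s0-q->s2; s1-p->s3; s1-q->s4; s2-p->s5; s2-q->s6; s3-p->s7; s3-q->s8; s4-p->s9; s4-q->s10; s5-p->s11; s5-q->s12; s6-p->s13; s6-q->s14; s7-p->s7; s7-q->s8; s8-p->s9; s8-q->s10; s9-p->s11; s9-q->s12; s10-p->s13; s10-q->s14; s11-p->s7; s11-q->s8; s12-p->s9; s12-q->s10; s13-p->s11; s13-q->s12; s14-p->s13; s14-q->s14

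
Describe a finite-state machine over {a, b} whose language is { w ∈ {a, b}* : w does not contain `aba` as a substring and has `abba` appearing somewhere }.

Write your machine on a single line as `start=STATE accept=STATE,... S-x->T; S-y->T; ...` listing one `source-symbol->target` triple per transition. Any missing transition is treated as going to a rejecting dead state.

Run two small machines in parallel and take their product. The first has 4 states tracking partial matches of the forbidden pattern `aba`; the second has 5 states tracking whether and how much of `abba` has been seen. A product state is a pair (one from each), accepting exactly when both do. Minimizing collapses redundant product states.
An 8-state machine:
        a   b  
>  q0   q1  q0 
   q1   q1  q2 
   q2   q3  q4 
   q3   q3  q3 
   q4   q5  q0 
 * q5   q5  q6 
 * q6   q3  q7 
 * q7   q5  q7 
(> = start, * = accepting)

start=q0; accept=q5,q6,q7; q0-a->q1; q0-b->q0; q1-a->q1; q1-b->q2; q2-a->q3; q2-b->q4; q3-a->q3; q3-b->q3; q4-a->q5; q4-b->q0; q5-a->q5; q5-b->q6; q6-a->q3; q6-b->q7; q7-a->q5; q7-b->q7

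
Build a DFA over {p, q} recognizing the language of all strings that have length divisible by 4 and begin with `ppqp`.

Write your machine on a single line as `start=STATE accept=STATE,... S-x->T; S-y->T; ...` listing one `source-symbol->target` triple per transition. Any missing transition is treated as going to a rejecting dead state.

start=S0; accept=S5; S0-p->S1; S0-q->S2; S1-p->S3; S1-q->S2; S2-p->S2; S2-q->S2; S3-p->S2; S3-q->S4; S4-p->S5; S4-q->S2; S5-p->S6; S5-q->S6; S6-p->S7; S6-q->S7; S7-p->S8; S7-q->S8; S8-p->S5; S8-q->S5

Handle the two conditions separately and then intersect. One (4 states) tracks the input length modulo 4; the other (6 states) tracks whether the input so far still matches the prefix `ppqp`. Each combined state is a pair, one component from each; accept when both components accept. After merging equivalent states the machine shrinks.
With 9 states:
        p   q  
>  S0   S1  S2 
   S1   S3  S2 
   S2   S2  S2 
   S3   S2  S4 
   S4   S5  S2 
 * S5   S6  S6 
   S6   S7  S7 
   S7   S8  S8 
   S8   S5  S5 
(> = start, * = accepting)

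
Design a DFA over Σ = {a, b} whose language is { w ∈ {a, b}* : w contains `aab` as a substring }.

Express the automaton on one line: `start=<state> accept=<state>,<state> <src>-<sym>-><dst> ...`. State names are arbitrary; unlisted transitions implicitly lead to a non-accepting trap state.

Track how much of `aab` has been matched so far: state S0 is no progress, S3 is the absorbing accept state reached once `aab` has occurred. Intermediate states record partial matches; on a mismatch, fall back to the longest reusable overlap.
        a   b  
>  S0   S1  S0 
   S1   S2  S0 
   S2   S2  S3 
 * S3   S3  S3 
(> = start, * = accepting)

start=S0 accept=S3 S0-a->S1 S0-b->S0 S1-a->S2 S1-b->S0 S2-a->S2 S2-b->S3 S3-a->S3 S3-b->S3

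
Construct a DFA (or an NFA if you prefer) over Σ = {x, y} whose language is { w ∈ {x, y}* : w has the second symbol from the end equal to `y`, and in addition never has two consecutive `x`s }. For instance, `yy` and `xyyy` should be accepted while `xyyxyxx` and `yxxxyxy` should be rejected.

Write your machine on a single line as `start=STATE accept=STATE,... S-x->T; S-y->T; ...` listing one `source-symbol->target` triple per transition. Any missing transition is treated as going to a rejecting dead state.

start=q0; accept=q4,q5; q0-x->q1; q0-y->q2; q1-x->q3; q1-y->q2; q2-x->q4; q2-y->q5; q3-x->q3; q3-y->q3; q4-x->q3; q4-y->q2; q5-x->q4; q5-y->q5

Build one automaton per condition and run them in lockstep. One (7 states) tracks the last 2 symbols read; the other (3 states) tracks partial matches of the forbidden pattern `xx`. Each combined state is a pair, one component from each; accept when both components accept. Minimizing collapses redundant product states.
A 6-state machine:
        x   y  
>  q0   q1  q2 
   q1   q3  q2 
   q2   q4  q5 
   q3   q3  q3 
 * q4   q3  q2 
 * q5   q4  q5 
(> = start, * = accepting)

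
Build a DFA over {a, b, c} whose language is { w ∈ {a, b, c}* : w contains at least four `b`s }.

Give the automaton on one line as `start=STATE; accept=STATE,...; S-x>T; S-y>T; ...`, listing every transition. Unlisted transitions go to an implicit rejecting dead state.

Count `b`s, saturating at 5: states q0 through q4 mean 0 through 4 `b`s seen; q5 means more than 4. Each `b` increments (capped at q5); other symbols loop. Accept from {q4, q5}.
A 6-state machine:
        a   b   c  
>  q0   q0  q1  q0 
   q1   q1  q2  q1 
   q2   q2  q3  q2 
   q3   q3  q4  q3 
 * q4   q4  q5  q4 
 * q5   q5  q5  q5 
(> = start, * = accepting)

start=q0; accept=q4,q5; q0-a>q0; q0-b>q1; q0-c>q0; q1-a>q1; q1-b>q2; q1-c>q1; q2-a>q2; q2-b>q3; q2-c>q2; q3-a>q3; q3-b>q4; q3-c>q3; q4-a>q4; q4-b>q5; q4-c>q4; q5-a>q5; q5-b>q5; q5-c>q5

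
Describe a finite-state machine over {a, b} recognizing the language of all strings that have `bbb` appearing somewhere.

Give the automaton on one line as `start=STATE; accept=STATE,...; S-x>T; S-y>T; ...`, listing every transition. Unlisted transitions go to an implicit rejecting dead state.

Track how much of `bbb` has been matched so far: state s0 is no progress, s3 is the absorbing accept state reached once `bbb` has occurred. Intermediate states record partial matches; on a mismatch, fall back to the longest reusable overlap.
        a   b  
>  s0   s0  s1 
   s1   s0  s2 
   s2   s0  s3 
 * s3   s3  s3 
(> = start, * = accepting)

start=s0; accept=s3; s0-a>s0; s0-b>s1; s1-a>s0; s1-b>s2; s2-a>s0; s2-b>s3; s3-a>s3; s3-b>s3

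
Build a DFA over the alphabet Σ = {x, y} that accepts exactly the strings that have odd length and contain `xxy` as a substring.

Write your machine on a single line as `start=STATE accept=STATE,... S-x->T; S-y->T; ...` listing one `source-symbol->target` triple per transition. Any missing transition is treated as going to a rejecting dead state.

Build one automaton per condition and run them in lockstep. The first has 2 states tracking the input length modulo 2; the second has 4 states tracking whether and how much of `xxy` has been seen. A product state is a pair (one from each), accepting exactly when both do.
        x   y  
>  s0   s1  s2 
   s1   s3  s0 
   s2   s4  s0 
   s3   s5  s6 
   s4   s5  s2 
   s5   s3  s7 
 * s6   s7  s7 
   s7   s6  s6 
(> = start, * = accepting)

start=s0; accept=s6; s0-x->s1; s0-y->s2; s1-x->s3; s1-y->s0; s2-x->s4; s2-y->s0; s3-x->s5; s3-y->s6; s4-x->s5; s4-y->s2; s5-x->s3; s5-y->s7; s6-x->s7; s6-y->s7; s7-x->s6; s7-y->s6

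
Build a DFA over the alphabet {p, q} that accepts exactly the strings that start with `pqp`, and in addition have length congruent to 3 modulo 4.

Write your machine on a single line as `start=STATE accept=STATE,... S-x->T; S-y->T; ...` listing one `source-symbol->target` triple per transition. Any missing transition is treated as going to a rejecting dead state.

start=s0; accept=s4; s0-p->s1; s0-q->s2; s1-p->s2; s1-q->s3; s2-p->s2; s2-q->s2; s3-p->s4; s3-q->s2; s4-p->s5; s4-q->s5; s5-p->s6; s5-q->s6; s6-p->s7; s6-q->s7; s7-p->s4; s7-q->s4

Build one automaton per condition and run them in lockstep. One (5 states) tracks whether the input so far still matches the prefix `pqp`; the other (4 states) tracks the input length modulo 4. Each combined state is a pair, one component from each; accept when both components accept. Equivalent product states are then merged.
With 8 states:
        p   q  
>  s0   s1  s2 
   s1   s2  s3 
   s2   s2  s2 
   s3   s4  s2 
 * s4   s5  s5 
   s5   s6  s6 
   s6   s7  s7 
   s7   s4  s4 
(> = start, * = accepting)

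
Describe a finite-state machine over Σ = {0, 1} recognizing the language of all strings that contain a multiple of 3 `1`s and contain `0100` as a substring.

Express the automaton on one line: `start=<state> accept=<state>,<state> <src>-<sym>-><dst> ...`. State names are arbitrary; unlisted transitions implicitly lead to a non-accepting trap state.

start=S0 accept=S14 S0-0->S1 S0-1->S2 S1-0->S1 S1-1->S3 S2-0->S4 S2-1->S5 S3-0->S6 S3-1->S5 S4-0->S4 S4-1->S7 S5-0->S8 S5-1->S0 S6-0->S9 S6-1->S7 S7-0->S10 S7-1->S0 S8-0->S8 S8-1->S11 S9-0->S9 S9-1->S12 S10-0->S12 S10-1->S11 S11-0->S13 S11-1->S2 S12-0->S12 S12-1->S14 S13-0->S14 S13-1->S3 S14-0->S14 S14-1->S9

Handle the two conditions separately and then intersect. One (3 states) tracks the count of `1`s modulo 3; the other (5 states) tracks whether and how much of `0100` has been seen. Each combined state is a pair, one component from each; accept when both components accept.
A 15-state machine:
          0    1  
>  S0     S1   S2 
   S1     S1   S3 
   S2     S4   S5 
   S3     S6   S5 
   S4     S4   S7 
   S5     S8   S0 
   S6     S9   S7 
   S7    S10   S0 
   S8     S8  S11 
   S9     S9  S12 
   S10   S12  S11 
   S11   S13   S2 
   S12   S12  S14 
   S13   S14   S3 
 * S14   S14   S9 
(> = start, * = accepting)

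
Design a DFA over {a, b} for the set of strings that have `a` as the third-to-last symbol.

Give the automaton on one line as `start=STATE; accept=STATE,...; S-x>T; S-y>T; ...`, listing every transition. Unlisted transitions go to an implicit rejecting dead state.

start=S0; accept=S7,S8,S9,S10; S0-a>S1; S0-b>S2; S1-a>S3; S1-b>S4; S2-a>S5; S2-b>S6; S3-a>S7; S3-b>S8; S4-a>S9; S4-b>S10; S5-a>S11; S5-b>S12; S6-a>S13; S6-b>S14; S7-a>S7; S7-b>S8; S8-a>S9; S8-b>S10; S9-a>S11; S9-b>S12; S10-a>S13; S10-b>S14; S11-a>S7; S11-b>S8; S12-a>S9; S12-b>S10; S13-a>S11; S13-b>S12; S14-a>S13; S14-b>S14

Because acceptance depends on a position counted from the end, the machine has to buffer the most recent 3 symbols. Make each state the string of the last up-to-3 symbols read; on input `x` shift the window left and append `x`. Accept when the buffered window has length 3 and begins with `a`.
A 15-state machine:
          a    b  
>  S0     S1   S2 
   S1     S3   S4 
   S2     S5   S6 
   S3     S7   S8 
   S4     S9  S10 
   S5    S11  S12 
   S6    S13  S14 
 * S7     S7   S8 
 * S8     S9  S10 
 * S9    S11  S12 
 * S10   S13  S14 
   S11    S7   S8 
   S12    S9  S10 
   S13   S11  S12 
   S14   S13  S14 
(> = start, * = accepting)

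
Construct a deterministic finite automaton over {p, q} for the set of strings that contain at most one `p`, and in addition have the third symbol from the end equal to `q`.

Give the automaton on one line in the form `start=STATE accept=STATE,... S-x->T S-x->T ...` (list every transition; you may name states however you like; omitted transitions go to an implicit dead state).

Build one automaton per condition and run them in lockstep. One (3 states) tracks the count of `p`s, saturating at 2; the other (15 states) tracks the last 3 symbols read. Each combined state is a pair, one component from each; accept when both components accept. Equivalent product states are then merged.
A 12-state machine:
       p  q 
>  A   B  C 
   B   D  E 
   C   F  G 
   D   D  D 
   E   D  H 
   F   D  I 
   G   J  K 
   H   D  L 
 * I   D  H 
 * J   D  I 
 * K   J  K 
 * L   D  L 
(> = start, * = accepting)

start=A accept=I,J,K,L A-p->B A-q->C B-p->D B-q->E C-p->F C-q->G D-p->D D-q->D E-p->D E-q->H F-p->D F-q->I G-p->J G-q->K H-p->D H-q->L I-p->D I-q->H J-p->D J-q->I K-p->J K-q->K L-p->D L-q->L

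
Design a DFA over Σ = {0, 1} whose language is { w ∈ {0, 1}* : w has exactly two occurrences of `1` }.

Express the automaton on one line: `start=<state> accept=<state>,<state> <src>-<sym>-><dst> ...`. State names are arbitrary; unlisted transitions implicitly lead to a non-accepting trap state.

start=S0 accept=S2 S0-0->S0 S0-1->S1 S1-0->S1 S1-1->S2 S2-0->S2 S2-1->S3 S3-0->S3 S3-1->S3

Count `1`s, saturating at 3: states S0 through S2 mean 0 through 2 `1`s seen; S3 means more than 2. Each `1` increments (capped at S3); other symbols loop. Accept from {S2}.
        0   1  
>  S0   S0  S1 
   S1   S1  S2 
 * S2   S2  S3 
   S3   S3  S3 
(> = start, * = accepting)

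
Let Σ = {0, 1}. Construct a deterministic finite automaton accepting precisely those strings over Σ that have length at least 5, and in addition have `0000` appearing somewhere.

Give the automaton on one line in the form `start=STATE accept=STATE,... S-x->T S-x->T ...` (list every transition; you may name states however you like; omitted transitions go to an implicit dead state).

Run two small machines in parallel and take their product. The first has 7 states tracking the input length, saturating at 6; the second has 5 states tracking whether and how much of `0000` has been seen. A product state is a pair (one from each), accepting exactly when both do. Equivalent product states are then merged.
10 states suffice.
        0   1  
>  s0   s1  s2 
   s1   s3  s2 
   s2   s4  s2 
   s3   s5  s2 
   s4   s6  s2 
   s5   s7  s2 
   s6   s8  s2 
   s7   s9  s9 
   s8   s9  s2 
 * s9   s9  s9 
(> = start, * = accepting)

start=s0 accept=s9 s0-0->s1 s0-1->s2 s1-0->s3 s1-1->s2 s2-0->s4 s2-1->s2 s3-0->s5 s3-1->s2 s4-0->s6 s4-1->s2 s5-0->s7 s5-1->s2 s6-0->s8 s6-1->s2 s7-0->s9 s7-1->s9 s8-0->s9 s8-1->s2 s9-0->s9 s9-1->s9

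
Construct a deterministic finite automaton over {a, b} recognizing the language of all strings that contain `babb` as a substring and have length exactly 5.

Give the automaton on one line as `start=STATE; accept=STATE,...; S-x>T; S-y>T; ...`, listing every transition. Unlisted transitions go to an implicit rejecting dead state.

start=q0; accept=q10; q0-a>q1; q0-b>q2; q1-a>q3; q1-b>q4; q2-a>q5; q2-b>q4; q3-a>q3; q3-b>q3; q4-a>q6; q4-b>q3; q5-a>q3; q5-b>q7; q6-a>q3; q6-b>q8; q7-a>q3; q7-b>q9; q8-a>q3; q8-b>q10; q9-a>q10; q9-b>q10; q10-a>q3; q10-b>q3

Run two small machines in parallel and take their product. The first has 5 states tracking whether and how much of `babb` has been seen; the second has 7 states tracking the input length, saturating at 6. A product state is a pair (one from each), accepting exactly when both do. Minimizing collapses redundant product states.
11 states suffice.
          a    b  
>  q0     q1   q2 
   q1     q3   q4 
   q2     q5   q4 
   q3     q3   q3 
   q4     q6   q3 
   q5     q3   q7 
   q6     q3   q8 
   q7     q3   q9 
   q8     q3  q10 
   q9    q10  q10 
 * q10    q3   q3 
(> = start, * = accepting)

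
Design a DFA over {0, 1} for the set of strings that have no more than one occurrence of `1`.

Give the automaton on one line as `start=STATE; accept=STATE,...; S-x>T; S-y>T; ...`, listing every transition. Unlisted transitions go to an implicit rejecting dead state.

Count `1`s, saturating at 2: state S0 means no `1` yet, S1 means one `1` seen, S2 means more than one. Each `1` increments (capped at S2); other symbols loop. Accept from {S0, S1}.
3 states suffice.
        0   1  
>* S0   S0  S1 
 * S1   S1  S2 
   S2   S2  S2 
(> = start, * = accepting)

start=S0; accept=S0,S1; S0-0>S0; S0-1>S1; S1-0>S1; S1-1>S2; S2-0>S2; S2-1>S2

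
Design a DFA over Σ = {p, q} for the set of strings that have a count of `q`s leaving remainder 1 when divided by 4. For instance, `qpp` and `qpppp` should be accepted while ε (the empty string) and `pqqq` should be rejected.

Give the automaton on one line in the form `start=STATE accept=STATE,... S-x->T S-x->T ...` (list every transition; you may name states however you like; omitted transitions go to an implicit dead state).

The only thing that matters is how many `q`s have appeared, reduced mod 4. Use one state per residue: s0 for 0, …, s3 for 3. Reading `q` moves to the next residue; anything else stays put. s1 is accepting.
With 4 states:
        p   q  
>  s0   s0  s1 
 * s1   s1  s2 
   s2   s2  s3 
   s3   s3  s0 
(> = start, * = accepting)

start=s0 accept=s1 s0-p->s0 s0-q->s1 s1-p->s1 s1-q->s2 s2-p->s2 s2-q->s3 s3-p->s3 s3-q->s0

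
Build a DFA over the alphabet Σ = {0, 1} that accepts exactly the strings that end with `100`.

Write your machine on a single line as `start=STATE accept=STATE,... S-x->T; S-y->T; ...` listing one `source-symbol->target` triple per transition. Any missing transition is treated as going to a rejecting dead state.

Let each state record the length of the longest suffix of the input read so far that is also a prefix of `100`. S1 means the last symbol is `1`; S2 means the last 2 symbols are `10`; S3 means the last 3 symbols are `100`. Accept only at S3, where the string currently ends in `100`.
        0   1  
>  S0   S0  S1 
   S1   S2  S1 
   S2   S3  S1 
 * S3   S0  S1 
(> = start, * = accepting)

start=S0; accept=S3; S0-0->S0; S0-1->S1; S1-0->S2; S1-1->S1; S2-0->S3; S2-1->S1; S3-0->S0; S3-1->S1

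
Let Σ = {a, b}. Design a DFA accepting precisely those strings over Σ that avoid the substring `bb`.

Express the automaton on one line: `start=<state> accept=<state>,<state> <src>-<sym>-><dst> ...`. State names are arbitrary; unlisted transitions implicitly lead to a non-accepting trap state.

Track partial matches of the forbidden pattern `bb`. State q2 is a dead state reached once `bb` has occurred; every other state accepts. q0 means no part of `bb` is currently matched.
A 3-state machine:
        a   b  
>* q0   q0  q1 
 * q1   q0  q2 
   q2   q2  q2 
(> = start, * = accepting)

start=q0 accept=q0,q1 q0-a->q0 q0-b->q1 q1-a->q0 q1-b->q2 q2-a->q2 q2-b->q2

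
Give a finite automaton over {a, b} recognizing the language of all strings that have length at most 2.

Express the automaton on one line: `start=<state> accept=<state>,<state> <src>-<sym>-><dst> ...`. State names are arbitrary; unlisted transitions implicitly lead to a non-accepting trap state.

We only need to distinguish lengths 0, 1, …, 2, and '>2'. Chain s0 → s1 → s2 → s3 on every symbol, with s3 looping. Accepting states: {s0, s1, s2}.
4 states suffice.
        a   b  
>* s0   s1  s1 
 * s1   s2  s2 
 * s2   s3  s3 
   s3   s3  s3 
(> = start, * = accepting)

start=s0 accept=s0,s1,s2 s0-a->s1 s0-b->s1 s1-a->s2 s1-b->s2 s2-a->s3 s2-b->s3 s3-a->s3 s3-b->s3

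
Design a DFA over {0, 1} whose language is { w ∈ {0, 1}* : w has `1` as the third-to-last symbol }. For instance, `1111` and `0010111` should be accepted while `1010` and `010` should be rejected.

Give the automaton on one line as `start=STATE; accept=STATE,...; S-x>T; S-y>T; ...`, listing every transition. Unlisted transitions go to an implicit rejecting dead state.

A DFA must remember the last 3 symbols (since which symbol is third-to-last isn't known until the input ends). Use one state per possible window of the last ≤3 symbols; accept from those whose window starts with `1`.
A 15-state machine:
          0    1  
>  q0     q1   q2 
   q1     q3   q4 
   q2     q5   q6 
   q3     q7   q8 
   q4     q9  q10 
   q5    q11  q12 
   q6    q13  q14 
   q7     q7   q8 
   q8     q9  q10 
   q9    q11  q12 
   q10   q13  q14 
 * q11    q7   q8 
 * q12    q9  q10 
 * q13   q11  q12 
 * q14   q13  q14 
(> = start, * = accepting)

start=q0; accept=q11,q12,q13,q14; q0-0>q1; q0-1>q2; q1-0>q3; q1-1>q4; q2-0>q5; q2-1>q6; q3-0>q7; q3-1>q8; q4-0>q9; q4-1>q10; q5-0>q11; q5-1>q12; q6-0>q13; q6-1>q14; q7-0>q7; q7-1>q8; q8-0>q9; q8-1>q10; q9-0>q11; q9-1>q12; q10-0>q13; q10-1>q14; q11-0>q7; q11-1>q8; q12-0>q9; q12-1>q10; q13-0>q11; q13-1>q12; q14-0>q13; q14-1>q14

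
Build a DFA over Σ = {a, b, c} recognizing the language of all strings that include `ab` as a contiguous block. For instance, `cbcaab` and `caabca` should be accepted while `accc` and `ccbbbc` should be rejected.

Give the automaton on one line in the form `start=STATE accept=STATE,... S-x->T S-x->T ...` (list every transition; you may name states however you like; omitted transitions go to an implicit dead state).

start=q0 accept=q2 q0-a->q1 q0-b->q0 q0-c->q0 q1-a->q1 q1-b->q2 q1-c->q0 q2-a->q2 q2-b->q2 q2-c->q2

States q0..q1 record the length of the longest prefix of `ab` that matches the current input suffix. Reaching q2 means `ab` has been seen, and we stay there forever. Accept from q2.
3 states suffice.
        a   b   c  
>  q0   q1  q0  q0 
   q1   q1  q2  q0 
 * q2   q2  q2  q2 
(> = start, * = accepting)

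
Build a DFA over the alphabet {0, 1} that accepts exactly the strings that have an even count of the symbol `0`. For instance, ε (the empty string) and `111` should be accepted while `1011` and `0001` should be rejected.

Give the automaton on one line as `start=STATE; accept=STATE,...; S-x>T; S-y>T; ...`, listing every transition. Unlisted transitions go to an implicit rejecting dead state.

start=s0; accept=s0; s0-0>s1; s0-1>s0; s1-0>s0; s1-1>s1

Keep the running count of `0`s modulo 2: each `0` advances along the cycle s0 → s1 → s0 while other symbols loop. Accept at s0.
        0   1  
>* s0   s1  s0 
   s1   s0  s1 
(> = start, * = accepting)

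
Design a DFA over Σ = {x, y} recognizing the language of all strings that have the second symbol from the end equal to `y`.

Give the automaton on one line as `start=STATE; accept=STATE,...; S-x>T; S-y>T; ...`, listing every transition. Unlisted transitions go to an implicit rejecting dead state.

A DFA must remember the last 2 symbols (since which symbol is second-to-last isn't known until the input ends). Use one state per possible window of the last ≤2 symbols; accept from those whose window starts with `y`.
        x   y  
>  S0   S1  S2 
   S1   S3  S4 
   S2   S5  S6 
   S3   S3  S4 
   S4   S5  S6 
 * S5   S3  S4 
 * S6   S5  S6 
(> = start, * = accepting)

start=S0; accept=S5,S6; S0-x>S1; S0-y>S2; S1-x>S3; S1-y>S4; S2-x>S5; S2-y>S6; S3-x>S3; S3-y>S4; S4-x>S5; S4-y>S6; S5-x>S3; S5-y>S4; S6-x>S5; S6-y>S6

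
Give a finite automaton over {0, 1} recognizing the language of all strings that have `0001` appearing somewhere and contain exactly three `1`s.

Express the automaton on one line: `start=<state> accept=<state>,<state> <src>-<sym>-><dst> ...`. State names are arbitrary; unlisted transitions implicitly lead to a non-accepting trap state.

Run two small machines in parallel and take their product. The first has 5 states tracking whether and how much of `0001` has been seen; the second has 5 states tracking the count of `1`s, saturating at 4. A product state is a pair (one from each), accepting exactly when both do. Equivalent product states are then merged.
A 14-state machine:
       0  1 
>  A   B  C 
   B   D  C 
   C   E  F 
   D   G  C 
   E   H  F 
   F   I  J 
   G   G  K 
   H   K  F 
   I   L  J 
   J   J  J 
   K   K  M 
   L   M  J 
   M   M  N 
 * N   N  J 
(> = start, * = accepting)

start=A accept=N A-0->B A-1->C B-0->D B-1->C C-0->E C-1->F D-0->G D-1->C E-0->H E-1->F F-0->I F-1->J G-0->G G-1->K H-0->K H-1->F I-0->L I-1->J J-0->J J-1->J K-0->K K-1->M L-0->M L-1->J M-0->M M-1->N N-0->N N-1->J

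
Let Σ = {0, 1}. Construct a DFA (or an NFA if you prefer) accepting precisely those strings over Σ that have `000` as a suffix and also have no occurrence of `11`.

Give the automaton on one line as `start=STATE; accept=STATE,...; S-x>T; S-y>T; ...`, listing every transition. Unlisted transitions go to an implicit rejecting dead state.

Build one automaton per condition and run them in lockstep. One (4 states) tracks how much of the suffix `000` has currently been matched; the other (3 states) tracks partial matches of the forbidden pattern `11`. Each combined state is a pair, one component from each; accept when both components accept. After merging equivalent states the machine shrinks.
        0   1  
>  S0   S1  S2 
   S1   S3  S2 
   S2   S1  S4 
   S3   S5  S2 
   S4   S4  S4 
 * S5   S5  S2 
(> = start, * = accepting)

start=S0; accept=S5; S0-0>S1; S0-1>S2; S1-0>S3; S1-1>S2; S2-0>S1; S2-1>S4; S3-0>S5; S3-1>S2; S4-0>S4; S4-1>S4; S5-0>S5; S5-1>S2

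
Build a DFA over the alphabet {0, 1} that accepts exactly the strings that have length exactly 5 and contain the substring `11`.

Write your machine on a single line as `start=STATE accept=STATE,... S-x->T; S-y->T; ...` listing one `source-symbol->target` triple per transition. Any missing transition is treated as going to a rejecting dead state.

start=q0; accept=q12; q0-0->q1; q0-1->q2; q1-0->q3; q1-1->q4; q2-0->q3; q2-1->q5; q3-0->q6; q3-1->q7; q4-0->q6; q4-1->q8; q5-0->q8; q5-1->q8; q6-0->q9; q6-1->q10; q7-0->q9; q7-1->q11; q8-0->q11; q8-1->q11; q9-0->q9; q9-1->q9; q10-0->q9; q10-1->q12; q11-0->q12; q11-1->q12; q12-0->q9; q12-1->q9

Handle the two conditions separately and then intersect. One (7 states) tracks the input length, saturating at 6; the other (3 states) tracks whether and how much of `11` has been seen. Each combined state is a pair, one component from each; accept when both components accept. Equivalent product states are then merged.
With 13 states:
          0    1  
>  q0     q1   q2 
   q1     q3   q4 
   q2     q3   q5 
   q3     q6   q7 
   q4     q6   q8 
   q5     q8   q8 
   q6     q9  q10 
   q7     q9  q11 
   q8    q11  q11 
   q9     q9   q9 
   q10    q9  q12 
   q11   q12  q12 
 * q12    q9   q9 
(> = start, * = accepting)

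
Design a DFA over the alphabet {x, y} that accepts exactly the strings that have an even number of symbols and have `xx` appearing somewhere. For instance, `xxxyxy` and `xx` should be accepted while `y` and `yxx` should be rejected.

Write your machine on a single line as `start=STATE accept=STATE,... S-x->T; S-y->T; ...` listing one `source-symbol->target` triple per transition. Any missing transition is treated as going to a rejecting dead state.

Build one automaton per condition and run them in lockstep. One (2 states) tracks the input length modulo 2; the other (3 states) tracks whether and how much of `xx` has been seen. Each combined state is a pair, one component from each; accept when both components accept.
6 states suffice.
        x   y  
>  q0   q1  q2 
   q1   q3  q0 
   q2   q4  q0 
 * q3   q5  q5 
   q4   q5  q2 
   q5   q3  q3 
(> = start, * = accepting)

start=q0; accept=q3; q0-x->q1; q0-y->q2; q1-x->q3; q1-y->q0; q2-x->q4; q2-y->q0; q3-x->q5; q3-y->q5; q4-x->q5; q4-y->q2; q5-x->q3; q5-y->q3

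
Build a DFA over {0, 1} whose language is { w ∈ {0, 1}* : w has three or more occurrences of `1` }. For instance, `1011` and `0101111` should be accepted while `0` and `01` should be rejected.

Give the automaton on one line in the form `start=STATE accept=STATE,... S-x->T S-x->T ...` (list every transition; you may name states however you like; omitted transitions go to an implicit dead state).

start=q0 accept=q3,q4 q0-0->q0 q0-1->q1 q1-0->q1 q1-1->q2 q2-0->q2 q2-1->q3 q3-0->q3 q3-1->q4 q4-0->q4 q4-1->q4

Only the number of `1`s matters, and only up to 4. Make a chain q0 → q1 → q2 → q3 → q4 advanced by each `1` (with q4 absorbing); every other symbol self-loops. The accepting set is {q3, q4}.
        0   1  
>  q0   q0  q1 
   q1   q1  q2 
   q2   q2  q3 
 * q3   q3  q4 
 * q4   q4  q4 
(> = start, * = accepting)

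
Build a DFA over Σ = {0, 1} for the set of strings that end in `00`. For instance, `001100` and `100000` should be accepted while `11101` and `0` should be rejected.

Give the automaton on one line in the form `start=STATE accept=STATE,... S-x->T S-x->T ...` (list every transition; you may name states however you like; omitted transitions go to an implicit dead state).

start=q0 accept=q2 q0-0->q1 q0-1->q0 q1-0->q2 q1-1->q0 q2-0->q2 q2-1->q0

Let each state record the length of the longest suffix of the input read so far that is also a prefix of `00`. q1 means the last symbol is `0`; q2 means the last 2 symbols are `00`. Accept only at q2, where the string currently ends in `00`.
3 states suffice.
        0   1  
>  q0   q1  q0 
   q1   q2  q0 
 * q2   q2  q0 
(> = start, * = accepting)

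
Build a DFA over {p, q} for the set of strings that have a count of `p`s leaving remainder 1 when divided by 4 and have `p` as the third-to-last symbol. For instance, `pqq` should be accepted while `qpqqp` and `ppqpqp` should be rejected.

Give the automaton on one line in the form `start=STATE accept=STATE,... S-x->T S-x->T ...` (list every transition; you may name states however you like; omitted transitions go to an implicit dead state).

Build one automaton per condition and run them in lockstep. The first has 4 states tracking the count of `p`s modulo 4; the second has 15 states tracking the last 3 symbols read. A product state is a pair (one from each), accepting exactly when both do. After merging equivalent states the machine shrinks.
With 15 states:
          p    q  
>  s0     s1   s0 
   s1     s2   s3 
   s2     s4   s2 
   s3     s2   s5 
   s4     s6   s7 
 * s5     s2   s8 
   s6     s9  s10 
   s7    s11   s7 
   s8     s2   s8 
 * s9     s2  s12 
   s10   s13   s0 
   s11   s14  s10 
 * s12    s2   s5 
 * s13    s2   s3 
   s14    s2  s12 
(> = start, * = accepting)

start=s0 accept=s5,s9,s12,s13 s0-p->s1 s0-q->s0 s1-p->s2 s1-q->s3 s2-p->s4 s2-q->s2 s3-p->s2 s3-q->s5 s4-p->s6 s4-q->s7 s5-p->s2 s5-q->s8 s6-p->s9 s6-q->s10 s7-p->s11 s7-q->s7 s8-p->s2 s8-q->s8 s9-p->s2 s9-q->s12 s10-p->s13 s10-q->s0 s11-p->s14 s11-q->s10 s12-p->s2 s12-q->s5 s13-p->s2 s13-q->s3 s14-p->s2 s14-q->s12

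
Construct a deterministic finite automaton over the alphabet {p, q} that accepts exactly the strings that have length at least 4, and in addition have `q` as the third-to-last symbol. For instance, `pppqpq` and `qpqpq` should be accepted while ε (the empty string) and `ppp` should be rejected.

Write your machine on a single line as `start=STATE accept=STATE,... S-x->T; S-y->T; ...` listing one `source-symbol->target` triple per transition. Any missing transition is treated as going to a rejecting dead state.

start=S0; accept=S5,S6,S7,S8; S0-p->S1; S0-q->S1; S1-p->S1; S1-q->S2; S2-p->S3; S2-q->S4; S3-p->S5; S3-q->S6; S4-p->S7; S4-q->S8; S5-p->S1; S5-q->S2; S6-p->S3; S6-q->S4; S7-p->S5; S7-q->S6; S8-p->S7; S8-q->S8

Handle the two conditions separately and then intersect. The first has 6 states tracking the input length, saturating at 5; the second has 15 states tracking the last 3 symbols read. A product state is a pair (one from each), accepting exactly when both do. Equivalent product states are then merged.
        p   q  
>  S0   S1  S1 
   S1   S1  S2 
   S2   S3  S4 
   S3   S5  S6 
   S4   S7  S8 
 * S5   S1  S2 
 * S6   S3  S4 
 * S7   S5  S6 
 * S8   S7  S8 
(> = start, * = accepting)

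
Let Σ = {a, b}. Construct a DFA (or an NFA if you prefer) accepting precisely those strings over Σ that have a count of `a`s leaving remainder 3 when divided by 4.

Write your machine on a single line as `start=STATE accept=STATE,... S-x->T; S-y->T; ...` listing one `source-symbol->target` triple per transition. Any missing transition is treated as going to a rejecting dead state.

The only thing that matters is how many `a`s have appeared, reduced mod 4. Use one state per residue: q0 for 0, …, q3 for 3. Reading `a` moves to the next residue; anything else stays put. q3 is accepting.
With 4 states:
        a   b  
>  q0   q1  q0 
   q1   q2  q1 
   q2   q3  q2 
 * q3   q0  q3 
(> = start, * = accepting)

start=q0; accept=q3; q0-a->q1; q0-b->q0; q1-a->q2; q1-b->q1; q2-a->q3; q2-b->q2; q3-a->q0; q3-b->q3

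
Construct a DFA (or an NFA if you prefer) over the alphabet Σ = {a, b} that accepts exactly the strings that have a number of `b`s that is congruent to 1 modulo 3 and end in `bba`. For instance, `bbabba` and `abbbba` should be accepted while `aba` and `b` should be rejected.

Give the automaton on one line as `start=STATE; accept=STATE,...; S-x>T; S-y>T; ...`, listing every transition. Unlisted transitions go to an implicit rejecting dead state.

Build one automaton per condition and run them in lockstep. One (3 states) tracks the count of `b`s modulo 3; the other (4 states) tracks how much of the suffix `bba` has currently been matched. Each combined state is a pair, one component from each; accept when both components accept.
12 states suffice.
          a    b  
>  s0     s0   s1 
   s1     s2   s3 
   s2     s2   s4 
   s3     s5   s6 
   s4     s7   s6 
   s5     s7   s8 
   s6     s9  s10 
   s7     s7   s8 
   s8     s0  s10 
   s9     s0   s1 
   s10   s11   s3 
 * s11    s2   s4 
(> = start, * = accepting)

start=s0; accept=s11; s0-a>s0; s0-b>s1; s1-a>s2; s1-b>s3; s2-a>s2; s2-b>s4; s3-a>s5; s3-b>s6; s4-a>s7; s4-b>s6; s5-a>s7; s5-b>s8; s6-a>s9; s6-b>s10; s7-a>s7; s7-b>s8; s8-a>s0; s8-b>s10; s9-a>s0; s9-b>s1; s10-a>s11; s10-b>s3; s11-a>s2; s11-b>s4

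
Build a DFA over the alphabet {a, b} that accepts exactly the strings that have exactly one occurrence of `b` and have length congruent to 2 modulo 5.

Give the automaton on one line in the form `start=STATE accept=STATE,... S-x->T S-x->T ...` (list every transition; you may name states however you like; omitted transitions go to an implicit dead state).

Build one automaton per condition and run them in lockstep. The first has 3 states tracking the count of `b`s, saturating at 2; the second has 5 states tracking the input length modulo 5. A product state is a pair (one from each), accepting exactly when both do.
A 15-state machine:
          a    b  
>  q0     q1   q2 
   q1     q3   q4 
   q2     q4   q5 
   q3     q6   q7 
 * q4     q7   q8 
   q5     q8   q8 
   q6     q9  q10 
   q7    q10  q11 
   q8    q11  q11 
   q9     q0  q12 
   q10   q12  q13 
   q11   q13  q13 
   q12    q2  q14 
   q13   q14  q14 
   q14    q5   q5 
(> = start, * = accepting)

start=q0 accept=q4 q0-a->q1 q0-b->q2 q1-a->q3 q1-b->q4 q2-a->q4 q2-b->q5 q3-a->q6 q3-b->q7 q4-a->q7 q4-b->q8 q5-a->q8 q5-b->q8 q6-a->q9 q6-b->q10 q7-a->q10 q7-b->q11 q8-a->q11 q8-b->q11 q9-a->q0 q9-b->q12 q10-a->q12 q10-b->q13 q11-a->q13 q11-b->q13 q12-a->q2 q12-b->q14 q13-a->q14 q13-b->q14 q14-a->q5 q14-b->q5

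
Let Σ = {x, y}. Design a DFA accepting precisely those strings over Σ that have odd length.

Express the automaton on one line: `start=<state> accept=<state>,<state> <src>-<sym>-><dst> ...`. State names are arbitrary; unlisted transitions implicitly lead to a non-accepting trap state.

start=s0 accept=s1 s0-x->s1 s0-y->s1 s1-x->s0 s1-y->s0

Count input length modulo 2: every symbol advances one step around the cycle s0 → s1 → s0. Accept at s1.
        x   y  
>  s0   s1  s1 
 * s1   s0  s0 
(> = start, * = accepting)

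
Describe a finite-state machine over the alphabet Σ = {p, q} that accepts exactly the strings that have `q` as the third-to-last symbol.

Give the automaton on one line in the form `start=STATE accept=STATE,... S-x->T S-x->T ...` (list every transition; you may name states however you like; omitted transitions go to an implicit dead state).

start=S0 accept=S11,S12,S13,S14 S0-p->S1 S0-q->S2 S1-p->S3 S1-q->S4 S2-p->S5 S2-q->S6 S3-p->S7 S3-q->S8 S4-p->S9 S4-q->S10 S5-p->S11 S5-q->S12 S6-p->S13 S6-q->S14 S7-p->S7 S7-q->S8 S8-p->S9 S8-q->S10 S9-p->S11 S9-q->S12 S10-p->S13 S10-q->S14 S11-p->S7 S11-q->S8 S12-p->S9 S12-q->S10 S13-p->S11 S13-q->S12 S14-p->S13 S14-q->S14

A DFA must remember the last 3 symbols (since which symbol is third-to-last isn't known until the input ends). Use one state per possible window of the last ≤3 symbols; accept from those whose window starts with `q`.
          p    q  
>  S0     S1   S2 
   S1     S3   S4 
   S2     S5   S6 
   S3     S7   S8 
   S4     S9  S10 
   S5    S11  S12 
   S6    S13  S14 
   S7     S7   S8 
   S8     S9  S10 
   S9    S11  S12 
   S10   S13  S14 
 * S11    S7   S8 
 * S12    S9  S10 
 * S13   S11  S12 
 * S14   S13  S14 
(> = start, * = accepting)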